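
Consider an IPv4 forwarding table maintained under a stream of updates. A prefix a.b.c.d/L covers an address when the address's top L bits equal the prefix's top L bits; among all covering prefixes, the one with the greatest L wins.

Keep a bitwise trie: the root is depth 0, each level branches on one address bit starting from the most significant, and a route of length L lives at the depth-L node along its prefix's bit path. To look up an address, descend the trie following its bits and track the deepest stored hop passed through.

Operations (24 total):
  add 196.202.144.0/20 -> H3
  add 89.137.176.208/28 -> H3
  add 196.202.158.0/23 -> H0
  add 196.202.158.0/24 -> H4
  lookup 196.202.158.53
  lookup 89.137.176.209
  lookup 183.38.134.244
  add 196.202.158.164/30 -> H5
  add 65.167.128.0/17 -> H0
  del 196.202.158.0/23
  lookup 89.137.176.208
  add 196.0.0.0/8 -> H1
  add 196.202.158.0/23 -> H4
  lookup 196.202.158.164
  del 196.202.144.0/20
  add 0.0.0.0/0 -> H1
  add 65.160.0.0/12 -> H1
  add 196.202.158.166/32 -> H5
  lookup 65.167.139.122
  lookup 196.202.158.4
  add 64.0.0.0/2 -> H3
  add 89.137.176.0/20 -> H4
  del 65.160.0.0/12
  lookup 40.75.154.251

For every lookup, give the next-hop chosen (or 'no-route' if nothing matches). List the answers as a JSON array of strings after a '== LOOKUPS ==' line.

Process each operation:
  add 196.202.144.0/20 -> H3 at depth 20
  add 89.137.176.208/28 -> H3 at depth 28
  add 196.202.158.0/23 -> H0 at depth 23
  add 196.202.158.0/24 -> H4 at depth 24
  ? 196.202.158.53  path d0:-→d1:-→d2:-→d3:-→d4:-→d5:-→d6:-→d7:-→d8:-→d9:-→d10:-→d11:-→d12:-→d13:-→d14:-→d15:-→d16:-→d17:-→d18:-→d19:-→d20:H3→d21:-→d22:-→d23:H0→d24:H4  best=H4
  ? 89.137.176.209  path d0:-→d1:-→d2:-→d3:-→d4:-→d5:-→d6:-→d7:-→d8:-→d9:-→d10:-→d11:-→d12:-→d13:-→d14:-→d15:-→d16:-→d17:-→d18:-→d19:-→d20:-→d21:-→d22:-→d23:-→d24:-→d25:-→d26:-→d27:-→d28:H3  best=H3
  ? 183.38.134.244  path d0:-→d1:-  best=no-route
  add 196.202.158.164/30 -> H5 at depth 30
  add 65.167.128.0/17 -> H0 at depth 17
  - 196.202.158.0/23 clear@23
  ? 89.137.176.208  path d0:-→d1:-→d2:-→d3:-→d4:-→d5:-→d6:-→d7:-→d8:-→d9:-→d10:-→d11:-→d12:-→d13:-→d14:-→d15:-→d16:-→d17:-→d18:-→d19:-→d20:-→d21:-→d22:-→d23:-→d24:-→d25:-→d26:-→d27:-→d28:H3  best=H3
  add 196.0.0.0/8 -> H1 at depth 8
  add 196.202.158.0/23 -> H4 at depth 23
  ? 196.202.158.164  path d0:-→d1:-→d2:-→d3:-→d4:-→d5:-→d6:-→d7:-→d8:H1→d9:-→d10:-→d11:-→d12:-→d13:-→d14:-→d15:-→d16:-→d17:-→d18:-→d19:-→d20:H3→d21:-→d22:-→d23:H4→d24:H4→d25:-→d26:-→d27:-→d28:-→d29:-→d30:H5  best=H5
  - 196.202.144.0/20 clear@20
  add 0.0.0.0/0 -> H1 at depth 0
  add 65.160.0.0/12 -> H1 at depth 12
  add 196.202.158.166/32 -> H5 at depth 32
  ? 65.167.139.122  path d0:H1→d1:-→d2:-→d3:-→d4:-→d5:-→d6:-→d7:-→d8:-→d9:-→d10:-→d11:-→d12:H1→d13:-→d14:-→d15:-→d16:-→d17:H0  best=H0
  ? 196.202.158.4  path d0:H1→d1:-→d2:-→d3:-→d4:-→d5:-→d6:-→d7:-→d8:H1→d9:-→d10:-→d11:-→d12:-→d13:-→d14:-→d15:-→d16:-→d17:-→d18:-→d19:-→d20:-→d21:-→d22:-→d23:H4→d24:H4  best=H4
  add 64.0.0.0/2 -> H3 at depth 2
  add 89.137.176.0/20 -> H4 at depth 20
  - 65.160.0.0/12 clear@12
  ? 40.75.154.251  path d0:H1→d1:-  best=H1

== LOOKUPS ==
["H4","H3","no-route","H3","H5","H0","H4","H1"]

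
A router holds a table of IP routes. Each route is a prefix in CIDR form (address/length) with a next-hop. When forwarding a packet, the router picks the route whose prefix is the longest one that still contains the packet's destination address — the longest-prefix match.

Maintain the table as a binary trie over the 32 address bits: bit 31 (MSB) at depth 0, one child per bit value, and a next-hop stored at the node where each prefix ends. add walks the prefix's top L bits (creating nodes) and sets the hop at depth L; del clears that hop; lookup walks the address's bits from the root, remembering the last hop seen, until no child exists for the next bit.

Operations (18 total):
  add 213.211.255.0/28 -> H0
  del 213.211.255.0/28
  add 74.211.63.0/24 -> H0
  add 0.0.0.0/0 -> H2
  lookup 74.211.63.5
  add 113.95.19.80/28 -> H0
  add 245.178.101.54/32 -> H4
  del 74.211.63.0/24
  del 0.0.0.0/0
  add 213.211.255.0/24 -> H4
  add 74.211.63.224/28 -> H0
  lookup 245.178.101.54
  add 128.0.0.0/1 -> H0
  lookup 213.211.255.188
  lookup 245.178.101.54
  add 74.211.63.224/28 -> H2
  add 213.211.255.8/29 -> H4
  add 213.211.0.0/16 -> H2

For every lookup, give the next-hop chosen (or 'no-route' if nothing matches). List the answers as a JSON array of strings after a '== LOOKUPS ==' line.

Process each operation:
  add 213.211.255.0/28 -> H0 at depth 28
  del 213.211.255.0/28 (clear depth 28)
  add 74.211.63.0/24 -> H0 at depth 24
  add 0.0.0.0/0 -> H2 at depth 0
  lookup 74.211.63.5: bits 010010101101001100111111 walk d0:H2→d1:-→d2:-→d3:-→d4:-→d5:-→d6:-→d7:-→d8:-→d9:-→d10:-→d11:-→d12:-→d13:-→d14:-→d15:-→d16:-→d17:-→d18:-→d19:-→d20:-→d21:-→d22:-→d23:-→d24:H0 -> H0
  add 113.95.19.80/28 -> H0 at depth 28
  add 245.178.101.54/32 -> H4 at depth 32
  del 74.211.63.0/24 (clear depth 24)
  del 0.0.0.0/0 (clear depth 0)
  add 213.211.255.0/24 -> H4 at depth 24
  add 74.211.63.224/28 -> H0 at depth 28
  lookup 245.178.101.54: bits 11110101101100100110010100110110 walk d0:-→d1:-→d2:-→d3:-→d4:-→d5:-→d6:-→d7:-→d8:-→d9:-→d10:-→d11:-→d12:-→d13:-→d14:-→d15:-→d16:-→d17:-→d18:-→d19:-→d20:-→d21:-→d22:-→d23:-→d24:-→d25:-→d26:-→d27:-→d28:-→d29:-→d30:-→d31:-→d32:H4 -> H4
  add 128.0.0.0/1 -> H0 at depth 1
  lookup 213.211.255.188: bits 110101011101001111111111 walk d0:-→d1:H0→d2:-→d3:-→d4:-→d5:-→d6:-→d7:-→d8:-→d9:-→d10:-→d11:-→d12:-→d13:-→d14:-→d15:-→d16:-→d17:-→d18:-→d19:-→d20:-→d21:-→d22:-→d23:-→d24:H4 -> H4
  lookup 245.178.101.54: bits 11110101101100100110010100110110 walk d0:-→d1:H0→d2:-→d3:-→d4:-→d5:-→d6:-→d7:-→d8:-→d9:-→d10:-→d11:-→d12:-→d13:-→d14:-→d15:-→d16:-→d17:-→d18:-→d19:-→d20:-→d21:-→d22:-→d23:-→d24:-→d25:-→d26:-→d27:-→d28:-→d29:-→d30:-→d31:-→d32:H4 -> H4
  add 74.211.63.224/28 -> H2 at depth 28
  add 213.211.255.8/29 -> H4 at depth 29
  add 213.211.0.0/16 -> H2 at depth 16

== LOOKUPS ==
["H0","H4","H4","H4"]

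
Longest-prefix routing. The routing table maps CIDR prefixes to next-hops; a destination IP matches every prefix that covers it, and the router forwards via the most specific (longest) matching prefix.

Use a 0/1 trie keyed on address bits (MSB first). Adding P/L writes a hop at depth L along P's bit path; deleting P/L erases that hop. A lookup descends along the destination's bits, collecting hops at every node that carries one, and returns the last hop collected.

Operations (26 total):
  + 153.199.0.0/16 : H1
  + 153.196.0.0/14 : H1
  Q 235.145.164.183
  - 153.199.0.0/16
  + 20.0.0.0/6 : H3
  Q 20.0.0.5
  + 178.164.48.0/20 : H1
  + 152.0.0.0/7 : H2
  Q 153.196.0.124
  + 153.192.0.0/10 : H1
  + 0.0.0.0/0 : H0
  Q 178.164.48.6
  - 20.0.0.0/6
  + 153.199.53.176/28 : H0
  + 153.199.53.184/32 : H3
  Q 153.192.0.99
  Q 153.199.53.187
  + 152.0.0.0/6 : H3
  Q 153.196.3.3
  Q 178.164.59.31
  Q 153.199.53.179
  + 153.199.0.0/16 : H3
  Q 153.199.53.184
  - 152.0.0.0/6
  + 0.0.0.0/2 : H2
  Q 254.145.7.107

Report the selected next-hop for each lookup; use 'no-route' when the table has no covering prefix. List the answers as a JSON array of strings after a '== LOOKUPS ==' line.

Apply in order:
  add 153.199.0.0/16 -> H1 at depth 16
  add 153.196.0.0/14 -> H1 at depth 14
  lookup 235.145.164.183: bits 1 walk d0:-→d1:- -> no-route
  del 153.199.0.0/16 (clear depth 16)
  add 20.0.0.0/6 -> H3 at depth 6
  lookup 20.0.0.5: bits 000101 walk d0:-→d1:-→d2:-→d3:-→d4:-→d5:-→d6:H3 -> H3
  add 178.164.48.0/20 -> H1 at depth 20
  add 152.0.0.0/7 -> H2 at depth 7
  lookup 153.196.0.124: bits 10011001110001 walk d0:-→d1:-→d2:-→d3:-→d4:-→d5:-→d6:-→d7:H2→d8:-→d9:-→d10:-→d11:-→d12:-→d13:-→d14:H1 -> H1
  add 153.192.0.0/10 -> H1 at depth 10
  add 0.0.0.0/0 -> H0 at depth 0
  lookup 178.164.48.6: bits 10110010101001000011 walk d0:H0→d1:-→d2:-→d3:-→d4:-→d5:-→d6:-→d7:-→d8:-→d9:-→d10:-→d11:-→d12:-→d13:-→d14:-→d15:-→d16:-→d17:-→d18:-→d19:-→d20:H1 -> H1
  del 20.0.0.0/6 (clear depth 6)
  add 153.199.53.176/28 -> H0 at depth 28
  add 153.199.53.184/32 -> H3 at depth 32
  lookup 153.192.0.99: bits 1001100111000 walk d0:H0→d1:-→d2:-→d3:-→d4:-→d5:-→d6:-→d7:H2→d8:-→d9:-→d10:H1→d11:-→d12:-→d13:- -> H1
  lookup 153.199.53.187: bits 100110011100011100110101101110 walk d0:H0→d1:-→d2:-→d3:-→d4:-→d5:-→d6:-→d7:H2→d8:-→d9:-→d10:H1→d11:-→d12:-→d13:-→d14:H1→d15:-→d16:-→d17:-→d18:-→d19:-→d20:-→d21:-→d22:-→d23:-→d24:-→d25:-→d26:-→d27:-→d28:H0→d29:-→d30:- -> H0
  add 152.0.0.0/6 -> H3 at depth 6
  lookup 153.196.3.3: bits 10011001110001 walk d0:H0→d1:-→d2:-→d3:-→d4:-→d5:-→d6:H3→d7:H2→d8:-→d9:-→d10:H1→d11:-→d12:-→d13:-→d14:H1 -> H1
  lookup 178.164.59.31: bits 10110010101001000011 walk d0:H0→d1:-→d2:-→d3:-→d4:-→d5:-→d6:-→d7:-→d8:-→d9:-→d10:-→d11:-→d12:-→d13:-→d14:-→d15:-→d16:-→d17:-→d18:-→d19:-→d20:H1 -> H1
  lookup 153.199.53.179: bits 1001100111000111001101011011 walk d0:H0→d1:-→d2:-→d3:-→d4:-→d5:-→d6:H3→d7:H2→d8:-→d9:-→d10:H1→d11:-→d12:-→d13:-→d14:H1→d15:-→d16:-→d17:-→d18:-→d19:-→d20:-→d21:-→d22:-→d23:-→d24:-→d25:-→d26:-→d27:-→d28:H0 -> H0
  add 153.199.0.0/16 -> H3 at depth 16
  lookup 153.199.53.184: bits 10011001110001110011010110111000 walk d0:H0→d1:-→d2:-→d3:-→d4:-→d5:-→d6:H3→d7:H2→d8:-→d9:-→d10:H1→d11:-→d12:-→d13:-→d14:H1→d15:-→d16:H3→d17:-→d18:-→d19:-→d20:-→d21:-→d22:-→d23:-→d24:-→d25:-→d26:-→d27:-→d28:H0→d29:-→d30:-→d31:-→d32:H3 -> H3
  del 152.0.0.0/6 (clear depth 6)
  add 0.0.0.0/2 -> H2 at depth 2
  lookup 254.145.7.107: bits 1 walk d0:H0→d1:- -> H0

== LOOKUPS ==
["no-route","H3","H1","H1","H1","H0","H1","H1","H0","H3","H0"]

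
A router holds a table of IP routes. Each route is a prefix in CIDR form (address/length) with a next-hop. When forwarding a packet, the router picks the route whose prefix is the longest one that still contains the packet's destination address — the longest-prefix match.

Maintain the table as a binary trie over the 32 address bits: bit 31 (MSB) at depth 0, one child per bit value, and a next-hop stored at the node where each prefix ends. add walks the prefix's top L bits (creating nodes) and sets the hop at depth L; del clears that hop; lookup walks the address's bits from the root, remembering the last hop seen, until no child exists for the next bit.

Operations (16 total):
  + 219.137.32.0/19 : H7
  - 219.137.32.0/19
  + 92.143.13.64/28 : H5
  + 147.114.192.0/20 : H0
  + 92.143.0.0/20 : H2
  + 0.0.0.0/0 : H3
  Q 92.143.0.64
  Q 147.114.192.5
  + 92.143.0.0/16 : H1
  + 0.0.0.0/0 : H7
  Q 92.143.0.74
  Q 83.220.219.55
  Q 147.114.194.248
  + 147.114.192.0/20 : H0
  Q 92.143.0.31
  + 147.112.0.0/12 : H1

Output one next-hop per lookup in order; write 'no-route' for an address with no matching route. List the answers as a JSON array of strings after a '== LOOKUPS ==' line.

Apply in order:
  add 219.137.32.0/19 -> H7 at depth 19
  del 219.137.32.0/19 (clear depth 19)
  add 92.143.13.64/28 -> H5 at depth 28
  add 147.114.192.0/20 -> H0 at depth 20
  add 92.143.0.0/20 -> H2 at depth 20
  add 0.0.0.0/0 -> H3 at depth 0
  lookup 92.143.0.64: bits 01011100100011110000 walk d0:H3→d1:-→d2:-→d3:-→d4:-→d5:-→d6:-→d7:-→d8:-→d9:-→d10:-→d11:-→d12:-→d13:-→d14:-→d15:-→d16:-→d17:-→d18:-→d19:-→d20:H2 -> H2
  lookup 147.114.192.5: bits 10010011011100101100 walk d0:H3→d1:-→d2:-→d3:-→d4:-→d5:-→d6:-→d7:-→d8:-→d9:-→d10:-→d11:-→d12:-→d13:-→d14:-→d15:-→d16:-→d17:-→d18:-→d19:-→d20:H0 -> H0
  add 92.143.0.0/16 -> H1 at depth 16
  add 0.0.0.0/0 -> H7 at depth 0
  lookup 92.143.0.74: bits 01011100100011110000 walk d0:H7→d1:-→d2:-→d3:-→d4:-→d5:-→d6:-→d7:-→d8:-→d9:-→d10:-→d11:-→d12:-→d13:-→d14:-→d15:-→d16:H1→d17:-→d18:-→d19:-→d20:H2 -> H2
  lookup 83.220.219.55: bits 0101 walk d0:H7→d1:-→d2:-→d3:-→d4:- -> H7
  lookup 147.114.194.248: bits 10010011011100101100 walk d0:H7→d1:-→d2:-→d3:-→d4:-→d5:-→d6:-→d7:-→d8:-→d9:-→d10:-→d11:-→d12:-→d13:-→d14:-→d15:-→d16:-→d17:-→d18:-→d19:-→d20:H0 -> H0
  add 147.114.192.0/20 -> H0 at depth 20
  lookup 92.143.0.31: bits 01011100100011110000 walk d0:H7→d1:-→d2:-→d3:-→d4:-→d5:-→d6:-→d7:-→d8:-→d9:-→d10:-→d11:-→d12:-→d13:-→d14:-→d15:-→d16:H1→d17:-→d18:-→d19:-→d20:H2 -> H2
  add 147.112.0.0/12 -> H1 at depth 12

== LOOKUPS ==
["H2","H0","H2","H7","H0","H2"]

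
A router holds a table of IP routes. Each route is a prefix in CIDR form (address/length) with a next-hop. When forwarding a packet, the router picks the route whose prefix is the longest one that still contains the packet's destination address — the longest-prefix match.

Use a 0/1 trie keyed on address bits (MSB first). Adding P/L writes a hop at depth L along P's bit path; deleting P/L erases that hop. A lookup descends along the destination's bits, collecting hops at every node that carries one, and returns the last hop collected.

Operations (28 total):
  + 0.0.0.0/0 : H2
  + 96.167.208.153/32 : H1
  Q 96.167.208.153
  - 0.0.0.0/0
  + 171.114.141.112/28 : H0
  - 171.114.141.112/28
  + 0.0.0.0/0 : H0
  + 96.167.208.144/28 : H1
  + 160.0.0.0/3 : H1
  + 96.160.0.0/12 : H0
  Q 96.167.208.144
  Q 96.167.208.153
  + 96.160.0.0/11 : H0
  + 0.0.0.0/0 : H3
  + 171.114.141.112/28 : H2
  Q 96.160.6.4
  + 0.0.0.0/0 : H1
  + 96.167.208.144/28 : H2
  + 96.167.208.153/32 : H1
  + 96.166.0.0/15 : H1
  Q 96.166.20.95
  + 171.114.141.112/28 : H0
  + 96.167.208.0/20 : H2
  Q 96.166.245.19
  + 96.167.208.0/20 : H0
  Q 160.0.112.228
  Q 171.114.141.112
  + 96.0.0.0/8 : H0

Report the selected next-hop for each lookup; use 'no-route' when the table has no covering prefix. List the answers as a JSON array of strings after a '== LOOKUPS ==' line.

Process each operation:
  + 0.0.0.0/0 (H2) depth=0
  + 96.167.208.153/32 (H1) depth=32
  Q 96.167.208.153: descend 01100000101001111101000010011001 ; hops seen [H2,H1] ; pick H1
  - 0.0.0.0/0 clear@0
  + 171.114.141.112/28 (H0) depth=28
  - 171.114.141.112/28 clear@28
  + 0.0.0.0/0 (H0) depth=0
  + 96.167.208.144/28 (H1) depth=28
  + 160.0.0.0/3 (H1) depth=3
  + 96.160.0.0/12 (H0) depth=12
  Q 96.167.208.144: descend 0110000010100111110100001001 ; hops seen [H0,H0,H1] ; pick H1
  Q 96.167.208.153: descend 01100000101001111101000010011001 ; hops seen [H0,H0,H1,H1] ; pick H1
  + 96.160.0.0/11 (H0) depth=11
  + 0.0.0.0/0 (H3) depth=0
  + 171.114.141.112/28 (H2) depth=28
  Q 96.160.6.4: descend 0110000010100 ; hops seen [H3,H0,H0] ; pick H0
  + 0.0.0.0/0 (H1) depth=0
  + 96.167.208.144/28 (H2) depth=28
  + 96.167.208.153/32 (H1) depth=32
  + 96.166.0.0/15 (H1) depth=15
  Q 96.166.20.95: descend 011000001010011 ; hops seen [H1,H0,H0,H1] ; pick H1
  + 171.114.141.112/28 (H0) depth=28
  + 96.167.208.0/20 (H2) depth=20
  Q 96.166.245.19: descend 011000001010011 ; hops seen [H1,H0,H0,H1] ; pick H1
  + 96.167.208.0/20 (H0) depth=20
  Q 160.0.112.228: descend 1010 ; hops seen [H1,H1] ; pick H1
  Q 171.114.141.112: descend 1010101101110010100011010111 ; hops seen [H1,H1,H0] ; pick H0
  + 96.0.0.0/8 (H0) depth=8

== LOOKUPS ==
["H1","H1","H1","H0","H1","H1","H1","H0"]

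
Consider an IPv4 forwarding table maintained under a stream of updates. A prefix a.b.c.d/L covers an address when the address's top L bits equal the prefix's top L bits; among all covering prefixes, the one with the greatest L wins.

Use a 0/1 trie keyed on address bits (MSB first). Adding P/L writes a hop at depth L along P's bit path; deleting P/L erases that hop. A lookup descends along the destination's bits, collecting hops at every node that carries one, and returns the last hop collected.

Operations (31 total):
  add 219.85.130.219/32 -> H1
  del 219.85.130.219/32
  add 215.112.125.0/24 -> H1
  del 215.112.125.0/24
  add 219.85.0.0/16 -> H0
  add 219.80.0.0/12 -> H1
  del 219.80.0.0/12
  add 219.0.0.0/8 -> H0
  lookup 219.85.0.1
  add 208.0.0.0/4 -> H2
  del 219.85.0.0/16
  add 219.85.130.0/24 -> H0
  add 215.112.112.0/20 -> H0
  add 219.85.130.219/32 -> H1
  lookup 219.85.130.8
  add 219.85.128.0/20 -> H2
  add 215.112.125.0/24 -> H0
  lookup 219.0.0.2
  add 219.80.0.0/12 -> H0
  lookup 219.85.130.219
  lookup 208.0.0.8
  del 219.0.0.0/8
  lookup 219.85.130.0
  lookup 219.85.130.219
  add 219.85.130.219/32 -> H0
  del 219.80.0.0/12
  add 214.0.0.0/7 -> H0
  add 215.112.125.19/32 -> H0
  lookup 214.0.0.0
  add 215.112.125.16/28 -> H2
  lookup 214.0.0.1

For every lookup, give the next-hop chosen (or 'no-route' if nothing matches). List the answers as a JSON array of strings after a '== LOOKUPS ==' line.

Apply in order:
  add 219.85.130.219/32 -> H1 at depth 32
  - 219.85.130.219/32 clear@32
  add 215.112.125.0/24 -> H1 at depth 24
  - 215.112.125.0/24 clear@24
  add 219.85.0.0/16 -> H0 at depth 16
  add 219.80.0.0/12 -> H1 at depth 12
  - 219.80.0.0/12 clear@12
  add 219.0.0.0/8 -> H0 at depth 8
  ? 219.85.0.1  path d0:-→d1:-→d2:-→d3:-→d4:-→d5:-→d6:-→d7:-→d8:H0→d9:-→d10:-→d11:-→d12:-→d13:-→d14:-→d15:-→d16:H0  best=H0
  add 208.0.0.0/4 -> H2 at depth 4
  - 219.85.0.0/16 clear@16
  add 219.85.130.0/24 -> H0 at depth 24
  add 215.112.112.0/20 -> H0 at depth 20
  add 219.85.130.219/32 -> H1 at depth 32
  ? 219.85.130.8  path d0:-→d1:-→d2:-→d3:-→d4:H2→d5:-→d6:-→d7:-→d8:H0→d9:-→d10:-→d11:-→d12:-→d13:-→d14:-→d15:-→d16:-→d17:-→d18:-→d19:-→d20:-→d21:-→d22:-→d23:-→d24:H0  best=H0
  add 219.85.128.0/20 -> H2 at depth 20
  add 215.112.125.0/24 -> H0 at depth 24
  ? 219.0.0.2  path d0:-→d1:-→d2:-→d3:-→d4:H2→d5:-→d6:-→d7:-→d8:H0→d9:-  best=H0
  add 219.80.0.0/12 -> H0 at depth 12
  ? 219.85.130.219  path d0:-→d1:-→d2:-→d3:-→d4:H2→d5:-→d6:-→d7:-→d8:H0→d9:-→d10:-→d11:-→d12:H0→d13:-→d14:-→d15:-→d16:-→d17:-→d18:-→d19:-→d20:H2→d21:-→d22:-→d23:-→d24:H0→d25:-→d26:-→d27:-→d28:-→d29:-→d30:-→d31:-→d32:H1  best=H1
  ? 208.0.0.8  path d0:-→d1:-→d2:-→d3:-→d4:H2→d5:-  best=H2
  - 219.0.0.0/8 clear@8
  ? 219.85.130.0  path d0:-→d1:-→d2:-→d3:-→d4:H2→d5:-→d6:-→d7:-→d8:-→d9:-→d10:-→d11:-→d12:H0→d13:-→d14:-→d15:-→d16:-→d17:-→d18:-→d19:-→d20:H2→d21:-→d22:-→d23:-→d24:H0  best=H0
  ? 219.85.130.219  path d0:-→d1:-→d2:-→d3:-→d4:H2→d5:-→d6:-→d7:-→d8:-→d9:-→d10:-→d11:-→d12:H0→d13:-→d14:-→d15:-→d16:-→d17:-→d18:-→d19:-→d20:H2→d21:-→d22:-→d23:-→d24:H0→d25:-→d26:-→d27:-→d28:-→d29:-→d30:-→d31:-→d32:H1  best=H1
  add 219.85.130.219/32 -> H0 at depth 32
  - 219.80.0.0/12 clear@12
  add 214.0.0.0/7 -> H0 at depth 7
  add 215.112.125.19/32 -> H0 at depth 32
  ? 214.0.0.0  path d0:-→d1:-→d2:-→d3:-→d4:H2→d5:-→d6:-→d7:H0  best=H0
  add 215.112.125.16/28 -> H2 at depth 28
  ? 214.0.0.1  path d0:-→d1:-→d2:-→d3:-→d4:H2→d5:-→d6:-→d7:H0  best=H0

== LOOKUPS ==
["H0","H0","H0","H1","H2","H0","H1","H0","H0"]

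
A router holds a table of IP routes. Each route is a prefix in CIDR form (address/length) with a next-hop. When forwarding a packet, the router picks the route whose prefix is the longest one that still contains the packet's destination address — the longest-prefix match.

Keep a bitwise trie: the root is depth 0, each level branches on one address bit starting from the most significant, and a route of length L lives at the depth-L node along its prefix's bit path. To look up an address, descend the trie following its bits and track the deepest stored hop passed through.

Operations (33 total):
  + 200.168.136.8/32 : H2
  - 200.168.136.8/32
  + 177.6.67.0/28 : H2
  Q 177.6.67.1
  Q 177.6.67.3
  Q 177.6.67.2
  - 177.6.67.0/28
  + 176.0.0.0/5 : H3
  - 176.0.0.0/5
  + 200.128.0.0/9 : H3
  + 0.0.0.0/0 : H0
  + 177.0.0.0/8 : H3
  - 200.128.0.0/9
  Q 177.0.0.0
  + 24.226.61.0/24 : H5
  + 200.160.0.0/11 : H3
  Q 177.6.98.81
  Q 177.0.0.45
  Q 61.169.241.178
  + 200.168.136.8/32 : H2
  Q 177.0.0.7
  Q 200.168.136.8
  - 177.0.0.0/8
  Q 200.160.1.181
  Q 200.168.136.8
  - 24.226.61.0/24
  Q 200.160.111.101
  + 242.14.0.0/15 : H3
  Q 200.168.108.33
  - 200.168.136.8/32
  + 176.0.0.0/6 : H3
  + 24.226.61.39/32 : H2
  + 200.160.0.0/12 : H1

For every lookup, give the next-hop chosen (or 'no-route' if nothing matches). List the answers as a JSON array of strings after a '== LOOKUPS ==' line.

Apply in order:
  add 200.168.136.8/32 -> H2 at depth 32
  - 200.168.136.8/32 clear@32
  add 177.6.67.0/28 -> H2 at depth 28
  Q 177.6.67.1: descend 1011000100000110010000110000 ; hops seen [H2] ; pick H2
  Q 177.6.67.3: descend 1011000100000110010000110000 ; hops seen [H2] ; pick H2
  Q 177.6.67.2: descend 1011000100000110010000110000 ; hops seen [H2] ; pick H2
  - 177.6.67.0/28 clear@28
  add 176.0.0.0/5 -> H3 at depth 5
  - 176.0.0.0/5 clear@5
  add 200.128.0.0/9 -> H3 at depth 9
  add 0.0.0.0/0 -> H0 at depth 0
  add 177.0.0.0/8 -> H3 at depth 8
  - 200.128.0.0/9 clear@9
  Q 177.0.0.0: descend 1011000100000 ; hops seen [H0,H3] ; pick H3
  add 24.226.61.0/24 -> H5 at depth 24
  add 200.160.0.0/11 -> H3 at depth 11
  Q 177.6.98.81: descend 101100010000011001 ; hops seen [H0,H3] ; pick H3
  Q 177.0.0.45: descend 1011000100000 ; hops seen [H0,H3] ; pick H3
  Q 61.169.241.178: descend 00 ; hops seen [H0] ; pick H0
  add 200.168.136.8/32 -> H2 at depth 32
  Q 177.0.0.7: descend 1011000100000 ; hops seen [H0,H3] ; pick H3
  Q 200.168.136.8: descend 11001000101010001000100000001000 ; hops seen [H0,H3,H2] ; pick H2
  - 177.0.0.0/8 clear@8
  Q 200.160.1.181: descend 110010001010 ; hops seen [H0,H3] ; pick H3
  Q 200.168.136.8: descend 11001000101010001000100000001000 ; hops seen [H0,H3,H2] ; pick H2
  - 24.226.61.0/24 clear@24
  Q 200.160.111.101: descend 110010001010 ; hops seen [H0,H3] ; pick H3
  add 242.14.0.0/15 -> H3 at depth 15
  Q 200.168.108.33: descend 1100100010101000 ; hops seen [H0,H3] ; pick H3
  - 200.168.136.8/32 clear@32
  add 176.0.0.0/6 -> H3 at depth 6
  add 24.226.61.39/32 -> H2 at depth 32
  add 200.160.0.0/12 -> H1 at depth 12

== LOOKUPS ==
["H2","H2","H2","H3","H3","H3","H0","H3","H2","H3","H2","H3","H3"]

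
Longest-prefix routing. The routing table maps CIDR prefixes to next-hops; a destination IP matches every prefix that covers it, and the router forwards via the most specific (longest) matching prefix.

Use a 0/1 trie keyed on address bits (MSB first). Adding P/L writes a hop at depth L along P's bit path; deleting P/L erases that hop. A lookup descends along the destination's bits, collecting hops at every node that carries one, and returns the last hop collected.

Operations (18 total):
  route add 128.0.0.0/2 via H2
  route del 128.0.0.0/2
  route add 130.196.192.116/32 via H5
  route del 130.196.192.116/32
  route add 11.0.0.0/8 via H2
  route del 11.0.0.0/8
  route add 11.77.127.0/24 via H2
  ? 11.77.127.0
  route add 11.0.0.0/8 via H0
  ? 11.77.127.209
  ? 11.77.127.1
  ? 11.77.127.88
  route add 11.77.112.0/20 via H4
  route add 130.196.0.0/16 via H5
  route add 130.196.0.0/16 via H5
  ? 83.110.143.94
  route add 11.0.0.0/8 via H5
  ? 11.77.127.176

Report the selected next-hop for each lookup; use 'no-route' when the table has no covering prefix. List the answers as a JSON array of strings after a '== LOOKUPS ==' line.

Process each operation:
  + 128.0.0.0/2 (H2) depth=2
  - 128.0.0.0/2 clear@2
  + 130.196.192.116/32 (H5) depth=32
  - 130.196.192.116/32 clear@32
  + 11.0.0.0/8 (H2) depth=8
  - 11.0.0.0/8 clear@8
  + 11.77.127.0/24 (H2) depth=24
  lookup 11.77.127.0: bits 000010110100110101111111 walk d0:-→d1:-→d2:-→d3:-→d4:-→d5:-→d6:-→d7:-→d8:-→d9:-→d10:-→d11:-→d12:-→d13:-→d14:-→d15:-→d16:-→d17:-→d18:-→d19:-→d20:-→d21:-→d22:-→d23:-→d24:H2 -> H2
  + 11.0.0.0/8 (H0) depth=8
  lookup 11.77.127.209: bits 000010110100110101111111 walk d0:-→d1:-→d2:-→d3:-→d4:-→d5:-→d6:-→d7:-→d8:H0→d9:-→d10:-→d11:-→d12:-→d13:-→d14:-→d15:-→d16:-→d17:-→d18:-→d19:-→d20:-→d21:-→d22:-→d23:-→d24:H2 -> H2
  lookup 11.77.127.1: bits 000010110100110101111111 walk d0:-→d1:-→d2:-→d3:-→d4:-→d5:-→d6:-→d7:-→d8:H0→d9:-→d10:-→d11:-→d12:-→d13:-→d14:-→d15:-→d16:-→d17:-→d18:-→d19:-→d20:-→d21:-→d22:-→d23:-→d24:H2 -> H2
  lookup 11.77.127.88: bits 000010110100110101111111 walk d0:-→d1:-→d2:-→d3:-→d4:-→d5:-→d6:-→d7:-→d8:H0→d9:-→d10:-→d11:-→d12:-→d13:-→d14:-→d15:-→d16:-→d17:-→d18:-→d19:-→d20:-→d21:-→d22:-→d23:-→d24:H2 -> H2
  + 11.77.112.0/20 (H4) depth=20
  + 130.196.0.0/16 (H5) depth=16
  + 130.196.0.0/16 (H5) depth=16
  lookup 83.110.143.94: bits 0 walk d0:-→d1:- -> no-route
  + 11.0.0.0/8 (H5) depth=8
  lookup 11.77.127.176: bits 000010110100110101111111 walk d0:-→d1:-→d2:-→d3:-→d4:-→d5:-→d6:-→d7:-→d8:H5→d9:-→d10:-→d11:-→d12:-→d13:-→d14:-→d15:-→d16:-→d17:-→d18:-→d19:-→d20:H4→d21:-→d22:-→d23:-→d24:H2 -> H2

== LOOKUPS ==
["H2","H2","H2","H2","no-route","H2"]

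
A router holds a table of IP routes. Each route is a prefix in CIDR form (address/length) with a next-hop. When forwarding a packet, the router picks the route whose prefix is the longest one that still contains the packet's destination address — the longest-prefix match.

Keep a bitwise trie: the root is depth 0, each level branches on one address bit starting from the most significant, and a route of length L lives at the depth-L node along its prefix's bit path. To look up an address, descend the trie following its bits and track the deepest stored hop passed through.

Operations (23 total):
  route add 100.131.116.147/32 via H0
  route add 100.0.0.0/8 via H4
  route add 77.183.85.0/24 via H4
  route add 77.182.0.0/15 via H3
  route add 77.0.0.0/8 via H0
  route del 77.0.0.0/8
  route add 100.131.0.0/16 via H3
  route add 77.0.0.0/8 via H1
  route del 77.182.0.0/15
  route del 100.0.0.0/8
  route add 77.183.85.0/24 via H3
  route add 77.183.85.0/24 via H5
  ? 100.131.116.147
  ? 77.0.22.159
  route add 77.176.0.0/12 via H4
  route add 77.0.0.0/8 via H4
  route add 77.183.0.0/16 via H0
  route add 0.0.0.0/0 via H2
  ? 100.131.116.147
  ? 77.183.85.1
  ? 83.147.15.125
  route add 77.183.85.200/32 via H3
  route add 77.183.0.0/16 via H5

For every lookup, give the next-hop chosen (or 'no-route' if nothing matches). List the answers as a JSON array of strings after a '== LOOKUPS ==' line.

Trace:
  add 100.131.116.147/32 -> H0 at depth 32
  add 100.0.0.0/8 -> H4 at depth 8
  add 77.183.85.0/24 -> H4 at depth 24
  add 77.182.0.0/15 -> H3 at depth 15
  add 77.0.0.0/8 -> H0 at depth 8
  del 77.0.0.0/8 (clear depth 8)
  add 100.131.0.0/16 -> H3 at depth 16
  add 77.0.0.0/8 -> H1 at depth 8
  del 77.182.0.0/15 (clear depth 15)
  del 100.0.0.0/8 (clear depth 8)
  add 77.183.85.0/24 -> H3 at depth 24
  add 77.183.85.0/24 -> H5 at depth 24
  ? 100.131.116.147  path d0:-→d1:-→d2:-→d3:-→d4:-→d5:-→d6:-→d7:-→d8:-→d9:-→d10:-→d11:-→d12:-→d13:-→d14:-→d15:-→d16:H3→d17:-→d18:-→d19:-→d20:-→d21:-→d22:-→d23:-→d24:-→d25:-→d26:-→d27:-→d28:-→d29:-→d30:-→d31:-→d32:H0  best=H0
  ? 77.0.22.159  path d0:-→d1:-→d2:-→d3:-→d4:-→d5:-→d6:-→d7:-→d8:H1  best=H1
  add 77.176.0.0/12 -> H4 at depth 12
  add 77.0.0.0/8 -> H4 at depth 8
  add 77.183.0.0/16 -> H0 at depth 16
  add 0.0.0.0/0 -> H2 at depth 0
  ? 100.131.116.147  path d0:H2→d1:-→d2:-→d3:-→d4:-→d5:-→d6:-→d7:-→d8:-→d9:-→d10:-→d11:-→d12:-→d13:-→d14:-→d15:-→d16:H3→d17:-→d18:-→d19:-→d20:-→d21:-→d22:-→d23:-→d24:-→d25:-→d26:-→d27:-→d28:-→d29:-→d30:-→d31:-→d32:H0  best=H0
  ? 77.183.85.1  path d0:H2→d1:-→d2:-→d3:-→d4:-→d5:-→d6:-→d7:-→d8:H4→d9:-→d10:-→d11:-→d12:H4→d13:-→d14:-→d15:-→d16:H0→d17:-→d18:-→d19:-→d20:-→d21:-→d22:-→d23:-→d24:H5  best=H5
  ? 83.147.15.125  path d0:H2→d1:-→d2:-→d3:-  best=H2
  add 77.183.85.200/32 -> H3 at depth 32
  add 77.183.0.0/16 -> H5 at depth 16

== LOOKUPS ==
["H0","H1","H0","H5","H2"]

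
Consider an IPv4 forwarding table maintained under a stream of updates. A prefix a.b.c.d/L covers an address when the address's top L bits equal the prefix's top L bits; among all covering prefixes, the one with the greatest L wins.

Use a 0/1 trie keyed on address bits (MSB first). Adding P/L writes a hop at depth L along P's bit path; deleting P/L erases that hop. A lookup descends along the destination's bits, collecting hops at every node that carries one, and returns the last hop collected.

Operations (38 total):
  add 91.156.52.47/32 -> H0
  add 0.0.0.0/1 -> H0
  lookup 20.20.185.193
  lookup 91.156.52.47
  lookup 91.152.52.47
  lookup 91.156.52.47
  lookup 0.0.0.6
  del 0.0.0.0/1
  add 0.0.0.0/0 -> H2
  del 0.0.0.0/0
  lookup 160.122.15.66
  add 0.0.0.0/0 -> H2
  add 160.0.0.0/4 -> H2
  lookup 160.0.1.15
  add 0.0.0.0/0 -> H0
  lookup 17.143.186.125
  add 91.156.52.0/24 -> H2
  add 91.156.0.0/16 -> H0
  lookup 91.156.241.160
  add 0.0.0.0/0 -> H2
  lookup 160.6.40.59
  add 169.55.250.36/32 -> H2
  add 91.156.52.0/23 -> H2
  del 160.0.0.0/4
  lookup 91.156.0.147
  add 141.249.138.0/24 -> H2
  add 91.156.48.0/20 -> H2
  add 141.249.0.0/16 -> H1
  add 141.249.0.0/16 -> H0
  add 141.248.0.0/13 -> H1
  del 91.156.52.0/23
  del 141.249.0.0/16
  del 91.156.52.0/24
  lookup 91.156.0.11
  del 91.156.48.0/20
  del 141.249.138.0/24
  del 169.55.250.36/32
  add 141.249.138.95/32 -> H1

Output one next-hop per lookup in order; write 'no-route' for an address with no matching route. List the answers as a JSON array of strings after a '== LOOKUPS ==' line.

Apply in order:
  + 91.156.52.47/32 (H0) depth=32
  + 0.0.0.0/1 (H0) depth=1
  lookup 20.20.185.193: bits 0 walk d0:-→d1:H0 -> H0
  lookup 91.156.52.47: bits 01011011100111000011010000101111 walk d0:-→d1:H0→d2:-→d3:-→d4:-→d5:-→d6:-→d7:-→d8:-→d9:-→d10:-→d11:-→d12:-→d13:-→d14:-→d15:-→d16:-→d17:-→d18:-→d19:-→d20:-→d21:-→d22:-→d23:-→d24:-→d25:-→d26:-→d27:-→d28:-→d29:-→d30:-→d31:-→d32:H0 -> H0
  lookup 91.152.52.47: bits 0101101110011 walk d0:-→d1:H0→d2:-→d3:-→d4:-→d5:-→d6:-→d7:-→d8:-→d9:-→d10:-→d11:-→d12:-→d13:- -> H0
  lookup 91.156.52.47: bits 01011011100111000011010000101111 walk d0:-→d1:H0→d2:-→d3:-→d4:-→d5:-→d6:-→d7:-→d8:-→d9:-→d10:-→d11:-→d12:-→d13:-→d14:-→d15:-→d16:-→d17:-→d18:-→d19:-→d20:-→d21:-→d22:-→d23:-→d24:-→d25:-→d26:-→d27:-→d28:-→d29:-→d30:-→d31:-→d32:H0 -> H0
  lookup 0.0.0.6: bits 0 walk d0:-→d1:H0 -> H0
  del 0.0.0.0/1 (clear depth 1)
  + 0.0.0.0/0 (H2) depth=0
  del 0.0.0.0/0 (clear depth 0)
  lookup 160.122.15.66: bits ε walk d0:- -> no-route
  + 0.0.0.0/0 (H2) depth=0
  + 160.0.0.0/4 (H2) depth=4
  lookup 160.0.1.15: bits 1010 walk d0:H2→d1:-→d2:-→d3:-→d4:H2 -> H2
  + 0.0.0.0/0 (H0) depth=0
  lookup 17.143.186.125: bits 0 walk d0:H0→d1:- -> H0
  + 91.156.52.0/24 (H2) depth=24
  + 91.156.0.0/16 (H0) depth=16
  lookup 91.156.241.160: bits 0101101110011100 walk d0:H0→d1:-→d2:-→d3:-→d4:-→d5:-→d6:-→d7:-→d8:-→d9:-→d10:-→d11:-→d12:-→d13:-→d14:-→d15:-→d16:H0 -> H0
  + 0.0.0.0/0 (H2) depth=0
  lookup 160.6.40.59: bits 1010 walk d0:H2→d1:-→d2:-→d3:-→d4:H2 -> H2
  + 169.55.250.36/32 (H2) depth=32
  + 91.156.52.0/23 (H2) depth=23
  del 160.0.0.0/4 (clear depth 4)
  lookup 91.156.0.147: bits 010110111001110000 walk d0:H2→d1:-→d2:-→d3:-→d4:-→d5:-→d6:-→d7:-→d8:-→d9:-→d10:-→d11:-→d12:-→d13:-→d14:-→d15:-→d16:H0→d17:-→d18:- -> H0
  + 141.249.138.0/24 (H2) depth=24
  + 91.156.48.0/20 (H2) depth=20
  + 141.249.0.0/16 (H1) depth=16
  + 141.249.0.0/16 (H0) depth=16
  + 141.248.0.0/13 (H1) depth=13
  del 91.156.52.0/23 (clear depth 23)
  del 141.249.0.0/16 (clear depth 16)
  del 91.156.52.0/24 (clear depth 24)
  lookup 91.156.0.11: bits 010110111001110000 walk d0:H2→d1:-→d2:-→d3:-→d4:-→d5:-→d6:-→d7:-→d8:-→d9:-→d10:-→d11:-→d12:-→d13:-→d14:-→d15:-→d16:H0→d17:-→d18:- -> H0
  del 91.156.48.0/20 (clear depth 20)
  del 141.249.138.0/24 (clear depth 24)
  del 169.55.250.36/32 (clear depth 32)
  + 141.249.138.95/32 (H1) depth=32

== LOOKUPS ==
["H0","H0","H0","H0","H0","no-route","H2","H0","H0","H2","H0","H0"]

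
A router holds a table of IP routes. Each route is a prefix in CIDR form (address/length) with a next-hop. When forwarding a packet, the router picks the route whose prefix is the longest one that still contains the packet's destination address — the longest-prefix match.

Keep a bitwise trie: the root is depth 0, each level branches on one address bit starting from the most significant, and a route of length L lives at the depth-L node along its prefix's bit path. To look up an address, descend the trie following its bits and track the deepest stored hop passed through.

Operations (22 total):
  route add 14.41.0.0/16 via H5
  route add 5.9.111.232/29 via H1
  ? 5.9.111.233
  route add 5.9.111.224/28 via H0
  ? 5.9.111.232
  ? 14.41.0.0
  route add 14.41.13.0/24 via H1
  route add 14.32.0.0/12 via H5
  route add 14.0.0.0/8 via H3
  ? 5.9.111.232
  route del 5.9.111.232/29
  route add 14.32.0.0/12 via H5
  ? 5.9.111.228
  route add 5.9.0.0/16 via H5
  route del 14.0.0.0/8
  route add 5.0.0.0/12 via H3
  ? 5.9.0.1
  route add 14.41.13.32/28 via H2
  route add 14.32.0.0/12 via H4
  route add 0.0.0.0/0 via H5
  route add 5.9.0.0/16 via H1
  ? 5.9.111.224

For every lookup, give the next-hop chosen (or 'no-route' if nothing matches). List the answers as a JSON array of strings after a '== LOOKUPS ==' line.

Apply in order:
  add 14.41.0.0/16 -> H5 at depth 16
  add 5.9.111.232/29 -> H1 at depth 29
  ? 5.9.111.233  path d0:-→d1:-→d2:-→d3:-→d4:-→d5:-→d6:-→d7:-→d8:-→d9:-→d10:-→d11:-→d12:-→d13:-→d14:-→d15:-→d16:-→d17:-→d18:-→d19:-→d20:-→d21:-→d22:-→d23:-→d24:-→d25:-→d26:-→d27:-→d28:-→d29:H1  best=H1
  add 5.9.111.224/28 -> H0 at depth 28
  ? 5.9.111.232  path d0:-→d1:-→d2:-→d3:-→d4:-→d5:-→d6:-→d7:-→d8:-→d9:-→d10:-→d11:-→d12:-→d13:-→d14:-→d15:-→d16:-→d17:-→d18:-→d19:-→d20:-→d21:-→d22:-→d23:-→d24:-→d25:-→d26:-→d27:-→d28:H0→d29:H1  best=H1
  ? 14.41.0.0  path d0:-→d1:-→d2:-→d3:-→d4:-→d5:-→d6:-→d7:-→d8:-→d9:-→d10:-→d11:-→d12:-→d13:-→d14:-→d15:-→d16:H5  best=H5
  add 14.41.13.0/24 -> H1 at depth 24
  add 14.32.0.0/12 -> H5 at depth 12
  add 14.0.0.0/8 -> H3 at depth 8
  ? 5.9.111.232  path d0:-→d1:-→d2:-→d3:-→d4:-→d5:-→d6:-→d7:-→d8:-→d9:-→d10:-→d11:-→d12:-→d13:-→d14:-→d15:-→d16:-→d17:-→d18:-→d19:-→d20:-→d21:-→d22:-→d23:-→d24:-→d25:-→d26:-→d27:-→d28:H0→d29:H1  best=H1
  del 5.9.111.232/29 (clear depth 29)
  add 14.32.0.0/12 -> H5 at depth 12
  ? 5.9.111.228  path d0:-→d1:-→d2:-→d3:-→d4:-→d5:-→d6:-→d7:-→d8:-→d9:-→d10:-→d11:-→d12:-→d13:-→d14:-→d15:-→d16:-→d17:-→d18:-→d19:-→d20:-→d21:-→d22:-→d23:-→d24:-→d25:-→d26:-→d27:-→d28:H0  best=H0
  add 5.9.0.0/16 -> H5 at depth 16
  del 14.0.0.0/8 (clear depth 8)
  add 5.0.0.0/12 -> H3 at depth 12
  ? 5.9.0.1  path d0:-→d1:-→d2:-→d3:-→d4:-→d5:-→d6:-→d7:-→d8:-→d9:-→d10:-→d11:-→d12:H3→d13:-→d14:-→d15:-→d16:H5→d17:-  best=H5
  add 14.41.13.32/28 -> H2 at depth 28
  add 14.32.0.0/12 -> H4 at depth 12
  add 0.0.0.0/0 -> H5 at depth 0
  add 5.9.0.0/16 -> H1 at depth 16
  ? 5.9.111.224  path d0:H5→d1:-→d2:-→d3:-→d4:-→d5:-→d6:-→d7:-→d8:-→d9:-→d10:-→d11:-→d12:H3→d13:-→d14:-→d15:-→d16:H1→d17:-→d18:-→d19:-→d20:-→d21:-→d22:-→d23:-→d24:-→d25:-→d26:-→d27:-→d28:H0  best=H0

== LOOKUPS ==
["H1","H1","H5","H1","H0","H5","H0"]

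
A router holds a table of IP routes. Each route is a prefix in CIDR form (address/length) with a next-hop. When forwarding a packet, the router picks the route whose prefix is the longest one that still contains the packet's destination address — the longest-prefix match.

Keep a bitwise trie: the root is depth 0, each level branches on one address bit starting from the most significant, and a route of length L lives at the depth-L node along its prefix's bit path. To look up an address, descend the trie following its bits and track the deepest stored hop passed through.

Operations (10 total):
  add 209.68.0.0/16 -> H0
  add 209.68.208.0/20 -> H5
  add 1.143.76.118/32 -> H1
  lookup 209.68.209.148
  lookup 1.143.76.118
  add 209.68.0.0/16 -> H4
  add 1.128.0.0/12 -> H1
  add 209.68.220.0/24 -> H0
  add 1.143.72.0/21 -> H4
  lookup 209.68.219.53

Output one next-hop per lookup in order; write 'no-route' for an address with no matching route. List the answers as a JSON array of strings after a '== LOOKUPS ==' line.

Trace:
  add 209.68.0.0/16 -> H0 at depth 16
  add 209.68.208.0/20 -> H5 at depth 20
  add 1.143.76.118/32 -> H1 at depth 32
  lookup 209.68.209.148: bits 11010001010001001101 walk d0:-→d1:-→d2:-→d3:-→d4:-→d5:-→d6:-→d7:-→d8:-→d9:-→d10:-→d11:-→d12:-→d13:-→d14:-→d15:-→d16:H0→d17:-→d18:-→d19:-→d20:H5 -> H5
  lookup 1.143.76.118: bits 00000001100011110100110001110110 walk d0:-→d1:-→d2:-→d3:-→d4:-→d5:-→d6:-→d7:-→d8:-→d9:-→d10:-→d11:-→d12:-→d13:-→d14:-→d15:-→d16:-→d17:-→d18:-→d19:-→d20:-→d21:-→d22:-→d23:-→d24:-→d25:-→d26:-→d27:-→d28:-→d29:-→d30:-→d31:-→d32:H1 -> H1
  add 209.68.0.0/16 -> H4 at depth 16
  add 1.128.0.0/12 -> H1 at depth 12
  add 209.68.220.0/24 -> H0 at depth 24
  add 1.143.72.0/21 -> H4 at depth 21
  lookup 209.68.219.53: bits 110100010100010011011 walk d0:-→d1:-→d2:-→d3:-→d4:-→d5:-→d6:-→d7:-→d8:-→d9:-→d10:-→d11:-→d12:-→d13:-→d14:-→d15:-→d16:H4→d17:-→d18:-→d19:-→d20:H5→d21:- -> H5

== LOOKUPS ==
["H5","H1","H5"]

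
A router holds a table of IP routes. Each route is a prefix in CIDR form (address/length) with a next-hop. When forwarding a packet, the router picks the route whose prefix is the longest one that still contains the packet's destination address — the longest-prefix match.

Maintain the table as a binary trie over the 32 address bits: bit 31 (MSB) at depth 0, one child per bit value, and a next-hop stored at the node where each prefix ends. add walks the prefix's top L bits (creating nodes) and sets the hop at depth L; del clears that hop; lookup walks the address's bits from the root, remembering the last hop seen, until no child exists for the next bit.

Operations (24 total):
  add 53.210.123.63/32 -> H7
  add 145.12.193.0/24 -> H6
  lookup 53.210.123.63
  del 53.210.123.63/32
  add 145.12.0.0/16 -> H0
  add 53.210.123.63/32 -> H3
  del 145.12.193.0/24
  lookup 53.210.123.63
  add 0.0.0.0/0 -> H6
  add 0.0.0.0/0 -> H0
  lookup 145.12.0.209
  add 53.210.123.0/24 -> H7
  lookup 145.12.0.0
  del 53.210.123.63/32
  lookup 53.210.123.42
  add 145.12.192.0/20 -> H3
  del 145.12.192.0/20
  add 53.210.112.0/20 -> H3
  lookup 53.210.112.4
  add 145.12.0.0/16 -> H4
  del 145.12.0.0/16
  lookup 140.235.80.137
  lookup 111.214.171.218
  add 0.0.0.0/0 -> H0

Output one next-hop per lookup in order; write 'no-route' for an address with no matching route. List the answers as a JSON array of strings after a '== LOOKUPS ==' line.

Trace:
  + 53.210.123.63/32 (H7) depth=32
  + 145.12.193.0/24 (H6) depth=24
  Q 53.210.123.63: descend 00110101110100100111101100111111 ; hops seen [H7] ; pick H7
  del 53.210.123.63/32 (clear depth 32)
  + 145.12.0.0/16 (H0) depth=16
  + 53.210.123.63/32 (H3) depth=32
  del 145.12.193.0/24 (clear depth 24)
  Q 53.210.123.63: descend 00110101110100100111101100111111 ; hops seen [H3] ; pick H3
  + 0.0.0.0/0 (H6) depth=0
  + 0.0.0.0/0 (H0) depth=0
  Q 145.12.0.209: descend 1001000100001100 ; hops seen [H0,H0] ; pick H0
  + 53.210.123.0/24 (H7) depth=24
  Q 145.12.0.0: descend 1001000100001100 ; hops seen [H0,H0] ; pick H0
  del 53.210.123.63/32 (clear depth 32)
  Q 53.210.123.42: descend 001101011101001001111011001 ; hops seen [H0,H7] ; pick H7
  + 145.12.192.0/20 (H3) depth=20
  del 145.12.192.0/20 (clear depth 20)
  + 53.210.112.0/20 (H3) depth=20
  Q 53.210.112.4: descend 00110101110100100111 ; hops seen [H0,H3] ; pick H3
  + 145.12.0.0/16 (H4) depth=16
  del 145.12.0.0/16 (clear depth 16)
  Q 140.235.80.137: descend 100 ; hops seen [H0] ; pick H0
  Q 111.214.171.218: descend 0 ; hops seen [H0] ; pick H0
  + 0.0.0.0/0 (H0) depth=0

== LOOKUPS ==
["H7","H3","H0","H0","H7","H3","H0","H0"]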